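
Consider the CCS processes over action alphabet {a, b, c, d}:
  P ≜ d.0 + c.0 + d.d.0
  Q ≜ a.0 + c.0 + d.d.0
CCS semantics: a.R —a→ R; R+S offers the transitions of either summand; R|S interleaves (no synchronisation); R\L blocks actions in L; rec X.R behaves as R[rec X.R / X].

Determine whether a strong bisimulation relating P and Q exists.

Reachable graph of P (3 states):
  u0 = d.0 + c.0 + d.d.0 :: =c=> u1, =d=> u1, =d=> u2
  u1 = 0 :: ∅
  u2 = d.0 :: =d=> u1
Reachable graph of Q (3 states):
  v0 = a.0 + c.0 + d.d.0 :: =a=> v1, =c=> v1, =d=> v2
  v1 = 0 :: ∅
  v2 = d.0 :: =d=> v1
Bisimilarity quotient blocks:
  B0 = {u0}
  B1 = {u2, v2}
  B2 = {u1, v1}
  B3 = {v0}
u0 ∈ B0, v0 ∈ B3 → different blocks

P ≁ Q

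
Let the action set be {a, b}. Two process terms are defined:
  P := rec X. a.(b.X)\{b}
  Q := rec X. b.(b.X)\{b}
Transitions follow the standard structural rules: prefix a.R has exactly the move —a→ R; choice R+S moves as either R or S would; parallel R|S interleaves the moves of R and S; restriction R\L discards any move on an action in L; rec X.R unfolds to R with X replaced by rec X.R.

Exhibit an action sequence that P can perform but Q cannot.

P's transition system — 2 states:
  m0 = rec X. a.(b.X)\{b} → -a-> m1
  m1 = (b.(rec X. a.(b.X)\{b}))\{b} → ∅
Q's transition system — 2 states:
  n0 = rec X. b.(b.X)\{b} → -b-> n1
  n1 = (b.(rec X. b.(b.X)\{b}))\{b} → ∅
Trace ⟨a⟩ through P, begin at {m0}:
  step 1 (a): {m1}
  — P admits the full trace.
Trace ⟨a⟩ through Q, begin at {n0}:
  step 1 (a): ∅  — Q cannot continue

a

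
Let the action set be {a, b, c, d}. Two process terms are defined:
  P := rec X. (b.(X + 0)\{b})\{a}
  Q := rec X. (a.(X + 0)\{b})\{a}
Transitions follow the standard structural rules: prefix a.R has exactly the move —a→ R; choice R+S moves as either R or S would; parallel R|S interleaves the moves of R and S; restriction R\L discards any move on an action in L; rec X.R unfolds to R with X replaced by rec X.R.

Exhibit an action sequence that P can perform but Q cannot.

P's transition system — 2 states:
  s0 = rec X. (b.(X + 0)\{b})\{a} :: -b-> s1
  s1 = ((rec X. (b.(X + 0)\{b})\{a}) + 0)\{b}\{a} :: stopped
Q's transition system — 1 states:
  t0 = rec X. (a.(X + 0)\{b})\{a} :: stopped
Executing b from P (initial set {s0}):
  [1] b ⇒ {s1}
  ✓ P
Executing b from Q (initial set {t0}):
  [1] b ⇒ ∅ (Q stuck)

b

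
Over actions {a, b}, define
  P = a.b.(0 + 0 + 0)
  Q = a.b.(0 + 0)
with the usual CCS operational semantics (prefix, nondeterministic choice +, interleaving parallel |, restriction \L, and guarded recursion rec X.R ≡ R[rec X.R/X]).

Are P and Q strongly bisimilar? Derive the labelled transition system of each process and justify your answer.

bisimilar

LTS(P): 3 reachable states
  m0 = a.b.(0 + 0 + 0) :: ··a··> m1
  m1 = b.(0 + 0 + 0) :: ··b··> m2
  m2 = 0 + 0 + 0 :: ·
LTS(Q): 3 reachable states
  n0 = a.b.(0 + 0) :: ··a··> n1
  n1 = b.(0 + 0) :: ··b··> n2
  n2 = 0 + 0 :: ·
Coarsest stable partition (strong bisimilarity classes):
  B0 = {m0, n0}
  B1 = {m1, n1}
  B2 = {m2, n2}
m0 ∈ B0, n0 ∈ B0 → same block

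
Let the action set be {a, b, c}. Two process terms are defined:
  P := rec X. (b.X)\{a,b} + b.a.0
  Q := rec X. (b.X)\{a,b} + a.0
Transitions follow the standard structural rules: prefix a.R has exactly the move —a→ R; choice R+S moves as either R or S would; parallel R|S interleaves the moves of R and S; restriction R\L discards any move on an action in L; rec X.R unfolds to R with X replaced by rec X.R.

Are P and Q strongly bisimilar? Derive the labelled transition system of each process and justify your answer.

LTS(P): 3 reachable states
  u0 = rec X. (b.X)\{a,b} + b.a.0 ⊢ —b→ u1
  u1 = a.0 ⊢ —a→ u2
  u2 = 0 ⊢ (no moves)
LTS(Q): 2 reachable states
  v0 = rec X. (b.X)\{a,b} + a.0 ⊢ —a→ v1
  v1 = 0 ⊢ (no moves)
Coarsest stable partition (strong bisimilarity classes):
  B0 = {u0}
  B1 = {u1, v0}
  B2 = {u2, v1}
u0 ∈ B0, v0 ∈ B1 → different blocks

not bisimilar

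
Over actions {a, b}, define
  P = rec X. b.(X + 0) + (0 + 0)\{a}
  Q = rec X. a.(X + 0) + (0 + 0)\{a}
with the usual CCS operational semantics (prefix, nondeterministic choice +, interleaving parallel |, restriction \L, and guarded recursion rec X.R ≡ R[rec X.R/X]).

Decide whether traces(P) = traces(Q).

LTS(P): 2 reachable states
  s0 = rec X. b.(X + 0) + (0 + 0)\{a} :: --b--▸ s1
  s1 = (rec X. b.(X + 0) + (0 + 0)\{a}) + 0 :: --b--▸ s1
LTS(Q): 2 reachable states
  t0 = rec X. a.(X + 0) + (0 + 0)\{a} :: --a--▸ t1
  t1 = (rec X. a.(X + 0) + (0 + 0)\{a}) + 0 :: --a--▸ t1
Executing b from P (initial set {s0}):
  [1] b ⇒ {s1}
  ✓ P
Executing b from Q (initial set {t0}):
  [1] b ⇒ ∅  — Q cannot continue

NO — witness ⟨b⟩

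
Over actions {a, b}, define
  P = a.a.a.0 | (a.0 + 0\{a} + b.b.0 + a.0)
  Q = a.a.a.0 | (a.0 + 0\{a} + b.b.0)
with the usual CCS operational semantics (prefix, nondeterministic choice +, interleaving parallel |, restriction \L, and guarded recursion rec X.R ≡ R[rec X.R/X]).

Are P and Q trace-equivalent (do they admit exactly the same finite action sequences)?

traces(P) = traces(Q)

LTS(P): 12 reachable states
  u0 = a.a.a.0 | (a.0 + 0\{a} + b.b.0 + a.0) | =a=> u1, =a=> u2, =b=> u3
  u1 = a.a.0 | (a.0 + 0\{a} + b.b.0 + a.0) | =a=> u4, =a=> u5, =b=> u6
  u2 = a.a.a.0 | 0 | =a=> u5
  u3 = a.a.a.0 | b.0 | =a=> u6, =b=> u2
  u4 = a.0 | (a.0 + 0\{a} + b.b.0 + a.0) | =a=> u7, =a=> u8, =b=> u9
  u5 = a.a.0 | 0 | =a=> u8
  u6 = a.a.0 | b.0 | =a=> u9, =b=> u5
  u7 = 0 | (a.0 + 0\{a} + b.b.0 + a.0) | =a=> u10, =b=> u11
  u8 = a.0 | 0 | =a=> u10
  u9 = a.0 | b.0 | =a=> u11, =b=> u8
  u10 = 0 | 0 | stopped
  u11 = 0 | b.0 | =b=> u10
LTS(Q): 12 reachable states
  v0 = a.a.a.0 | (a.0 + 0\{a} + b.b.0) | =a=> v1, =a=> v2, =b=> v3
  v1 = a.a.0 | (a.0 + 0\{a} + b.b.0) | =a=> v4, =a=> v5, =b=> v6
  v2 = a.a.a.0 | 0 | =a=> v5
  v3 = a.a.a.0 | b.0 | =a=> v6, =b=> v2
  v4 = a.0 | (a.0 + 0\{a} + b.b.0) | =a=> v7, =a=> v8, =b=> v9
  v5 = a.a.0 | 0 | =a=> v8
  v6 = a.a.0 | b.0 | =a=> v9, =b=> v5
  v7 = 0 | (a.0 + 0\{a} + b.b.0) | =a=> v10, =b=> v11
  v8 = a.0 | 0 | =a=> v10
  v9 = a.0 | b.0 | =a=> v11, =b=> v8
  v10 = 0 | 0 | stopped
  v11 = 0 | b.0 | =b=> v10
Bisimilarity quotient blocks:
  B0 = {u0, v0}
  B1 = {u2, v2}
  B2 = {u5, v5}
  B3 = {u8, v8}
  B4 = {u10, v10}
  B5 = {u1, v1}
  B6 = {u4, v4}
  B7 = {u7, v7}
  B8 = {u11, v11}
  B9 = {u9, v9}
  B10 = {u6, v6}
  B11 = {u3, v3}
u0 ∈ B0, v0 ∈ B0 → same block
Bisimilar ⇒ trace-equivalent.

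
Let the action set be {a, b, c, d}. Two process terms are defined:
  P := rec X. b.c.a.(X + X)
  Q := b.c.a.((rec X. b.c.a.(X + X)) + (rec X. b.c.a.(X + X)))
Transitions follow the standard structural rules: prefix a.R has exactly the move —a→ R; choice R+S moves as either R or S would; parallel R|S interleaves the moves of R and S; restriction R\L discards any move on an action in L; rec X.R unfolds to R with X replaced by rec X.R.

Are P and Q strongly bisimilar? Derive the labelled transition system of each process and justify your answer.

bisimilar

Reachable graph of P (4 states):
  u0 = rec X. b.c.a.(X + X) | —b→ u1
  u1 = c.a.((rec X. b.c.a.(X + X)) + (rec X. b.c.a.(X + X))) | —c→ u2
  u2 = a.((rec X. b.c.a.(X + X)) + (rec X. b.c.a.(X + X))) | —a→ u3
  u3 = (rec X. b.c.a.(X + X)) + (rec X. b.c.a.(X + X)) | —b→ u1
Reachable graph of Q (4 states):
  v0 = b.c.a.((rec X. b.c.a.(X + X)) + (rec X. b.c.a.(X + X))) | —b→ v1
  v1 = c.a.((rec X. b.c.a.(X + X)) + (rec X. b.c.a.(X + X))) | —c→ v2
  v2 = a.((rec X. b.c.a.(X + X)) + (rec X. b.c.a.(X + X))) | —a→ v3
  v3 = (rec X. b.c.a.(X + X)) + (rec X. b.c.a.(X + X)) | —b→ v1
Coarsest stable partition (strong bisimilarity classes):
  B0 = {u0, u3, v0, v3}
  B1 = {u1, v1}
  B2 = {u2, v2}
u0 ∈ B0, v0 ∈ B0 → same block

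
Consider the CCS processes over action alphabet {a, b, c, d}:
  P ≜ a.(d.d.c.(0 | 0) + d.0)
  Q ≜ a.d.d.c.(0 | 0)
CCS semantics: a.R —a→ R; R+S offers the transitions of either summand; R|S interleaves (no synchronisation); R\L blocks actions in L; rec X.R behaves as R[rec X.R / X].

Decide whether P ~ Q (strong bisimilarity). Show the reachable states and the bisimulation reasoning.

not bisimilar

Reachable graph of P (6 states):
  u0 = a.(d.d.c.(0 | 0) + d.0) has moves =a=> u1
  u1 = d.d.c.(0 | 0) + d.0 has moves =d=> u2, =d=> u3
  u2 = 0 has moves (no moves)
  u3 = d.c.(0 | 0) has moves =d=> u4
  u4 = c.(0 | 0) has moves =c=> u5
  u5 = 0 | 0 has moves (no moves)
Reachable graph of Q (5 states):
  v0 = a.d.d.c.(0 | 0) has moves =a=> v1
  v1 = d.d.c.(0 | 0) has moves =d=> v2
  v2 = d.c.(0 | 0) has moves =d=> v3
  v3 = c.(0 | 0) has moves =c=> v4
  v4 = 0 | 0 has moves (no moves)
Coarsest stable partition (strong bisimilarity classes):
  B0 = {u0}
  B1 = {u1}
  B2 = {u3, v2}
  B3 = {u4, v3}
  B4 = {u2, u5, v4}
  B5 = {v0}
  B6 = {v1}
u0 ∈ B0, v0 ∈ B5 → different blocks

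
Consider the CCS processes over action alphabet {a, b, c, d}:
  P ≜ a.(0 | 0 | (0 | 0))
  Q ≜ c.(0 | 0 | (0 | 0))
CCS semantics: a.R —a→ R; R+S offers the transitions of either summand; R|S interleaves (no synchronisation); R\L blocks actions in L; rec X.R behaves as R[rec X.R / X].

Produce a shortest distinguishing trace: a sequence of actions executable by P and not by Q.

Reachable graph of P (2 states):
  s0 = a.(0 | 0 | (0 | 0)) has moves =a=> s1
  s1 = 0 | 0 | (0 | 0) has moves deadlocked
Reachable graph of Q (2 states):
  t0 = c.(0 | 0 | (0 | 0)) has moves =c=> t1
  t1 = 0 | 0 | (0 | 0) has moves deadlocked
Executing a from P (initial set {s0}):
  [1] a ⇒ {s1}
  ✓ P
Executing a from Q (initial set {t0}):
  [1] a ⇒ ∅  — Q cannot continue

a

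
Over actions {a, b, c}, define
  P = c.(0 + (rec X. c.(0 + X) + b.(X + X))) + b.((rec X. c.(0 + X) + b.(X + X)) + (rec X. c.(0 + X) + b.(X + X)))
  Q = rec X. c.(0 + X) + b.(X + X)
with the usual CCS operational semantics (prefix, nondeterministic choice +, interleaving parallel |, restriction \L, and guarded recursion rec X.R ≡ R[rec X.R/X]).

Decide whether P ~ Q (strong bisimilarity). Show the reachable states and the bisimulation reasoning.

bisimilar

LTS(P): 3 reachable states
  p0 = c.(0 + (rec X. c.(0 + X) + b.(X + X))) + b.((rec X. c.(0 + X) + b.(X + X)) + (rec X. c.(0 + X) + b.(X + X))) → —b→ p1, —c→ p2
  p1 = (rec X. c.(0 + X) + b.(X + X)) + (rec X. c.(0 + X) + b.(X + X)) → —b→ p1, —c→ p2
  p2 = 0 + (rec X. c.(0 + X) + b.(X + X)) → —b→ p1, —c→ p2
LTS(Q): 3 reachable states
  q0 = rec X. c.(0 + X) + b.(X + X) → —b→ q1, —c→ q2
  q1 = (rec X. c.(0 + X) + b.(X + X)) + (rec X. c.(0 + X) + b.(X + X)) → —b→ q1, —c→ q2
  q2 = 0 + (rec X. c.(0 + X) + b.(X + X)) → —b→ q1, —c→ q2
Bisimilarity quotient blocks:
  B0 = {p0, p1, p2, q0, q1, q2}
p0 ∈ B0, q0 ∈ B0 → same block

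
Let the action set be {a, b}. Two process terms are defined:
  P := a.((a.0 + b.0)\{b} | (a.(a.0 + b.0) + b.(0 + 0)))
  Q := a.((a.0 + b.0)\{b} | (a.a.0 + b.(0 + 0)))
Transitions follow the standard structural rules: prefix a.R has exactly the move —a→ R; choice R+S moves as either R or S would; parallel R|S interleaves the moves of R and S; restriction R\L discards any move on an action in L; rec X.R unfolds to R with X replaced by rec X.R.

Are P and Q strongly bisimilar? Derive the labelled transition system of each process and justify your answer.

not bisimilar

Reachable graph of P (9 states):
  s0 = a.((a.0 + b.0)\{b} | (a.(a.0 + b.0) + b.(0 + 0))) | =a=> s1
  s1 = (a.0 + b.0)\{b} | (a.(a.0 + b.0) + b.(0 + 0)) | =a=> s2, =a=> s3, =b=> s4
  s2 = (a.0 + b.0)\{b} | (a.0 + b.0) | =a=> s5, =a=> s6, =b=> s5
  s3 = 0\{b} | (a.(a.0 + b.0) + b.(0 + 0)) | =a=> s6, =b=> s7
  s4 = (a.0 + b.0)\{b} | (0 + 0) | =a=> s7
  s5 = (a.0 + b.0)\{b} | 0 | =a=> s8
  s6 = 0\{b} | (a.0 + b.0) | =a=> s8, =b=> s8
  s7 = 0\{b} | (0 + 0) | ·
  s8 = 0\{b} | 0 | ·
Reachable graph of Q (9 states):
  t0 = a.((a.0 + b.0)\{b} | (a.a.0 + b.(0 + 0))) | =a=> t1
  t1 = (a.0 + b.0)\{b} | (a.a.0 + b.(0 + 0)) | =a=> t2, =a=> t3, =b=> t4
  t2 = (a.0 + b.0)\{b} | a.0 | =a=> t5, =a=> t6
  t3 = 0\{b} | (a.a.0 + b.(0 + 0)) | =a=> t6, =b=> t7
  t4 = (a.0 + b.0)\{b} | (0 + 0) | =a=> t7
  t5 = (a.0 + b.0)\{b} | 0 | =a=> t8
  t6 = 0\{b} | a.0 | =a=> t8
  t7 = 0\{b} | (0 + 0) | ·
  t8 = 0\{b} | 0 | ·
Bisimilarity quotient blocks:
  B0 = {s0}
  B1 = {s1}
  B2 = {s3}
  B3 = {s7, s8, t7, t8}
  B4 = {s6}
  B5 = {s4, s5, t4, t5, t6}
  B6 = {s2}
  B7 = {t0}
  B8 = {t1}
  B9 = {t2}
  B10 = {t3}
s0 ∈ B0, t0 ∈ B7 → different blocks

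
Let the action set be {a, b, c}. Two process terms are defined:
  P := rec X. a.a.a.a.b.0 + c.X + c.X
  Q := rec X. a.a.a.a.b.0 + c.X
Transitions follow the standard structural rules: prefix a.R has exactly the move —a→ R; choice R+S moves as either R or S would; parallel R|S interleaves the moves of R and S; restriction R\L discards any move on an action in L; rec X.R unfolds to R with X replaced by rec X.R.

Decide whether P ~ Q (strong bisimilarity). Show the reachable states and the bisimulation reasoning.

P's transition system — 6 states:
  s0 = rec X. a.a.a.a.b.0 + c.X + c.X | --a--▸ s1, --c--▸ s0
  s1 = a.a.a.b.0 | --a--▸ s2
  s2 = a.a.b.0 | --a--▸ s3
  s3 = a.b.0 | --a--▸ s4
  s4 = b.0 | --b--▸ s5
  s5 = 0 | ·
Q's transition system — 6 states:
  t0 = rec X. a.a.a.a.b.0 + c.X | --a--▸ t1, --c--▸ t0
  t1 = a.a.a.b.0 | --a--▸ t2
  t2 = a.a.b.0 | --a--▸ t3
  t3 = a.b.0 | --a--▸ t4
  t4 = b.0 | --b--▸ t5
  t5 = 0 | ·
Coarsest stable partition (strong bisimilarity classes):
  B0 = {s0, t0}
  B1 = {s1, t1}
  B2 = {s2, t2}
  B3 = {s3, t3}
  B4 = {s4, t4}
  B5 = {s5, t5}
s0 ∈ B0, t0 ∈ B0 → same block

YES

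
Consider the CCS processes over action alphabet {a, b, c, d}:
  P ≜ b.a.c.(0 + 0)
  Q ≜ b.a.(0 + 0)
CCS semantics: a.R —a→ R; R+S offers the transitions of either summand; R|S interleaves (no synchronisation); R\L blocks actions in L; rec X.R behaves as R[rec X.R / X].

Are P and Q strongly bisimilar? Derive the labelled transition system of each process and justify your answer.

NO

Reachable graph of P (4 states):
  s0 = b.a.c.(0 + 0) | ··b··> s1
  s1 = a.c.(0 + 0) | ··a··> s2
  s2 = c.(0 + 0) | ··c··> s3
  s3 = 0 + 0 | deadlocked
Reachable graph of Q (3 states):
  t0 = b.a.(0 + 0) | ··b··> t1
  t1 = a.(0 + 0) | ··a··> t2
  t2 = 0 + 0 | deadlocked
Bisimilarity quotient blocks:
  B0 = {s0}
  B1 = {s1}
  B2 = {s2}
  B3 = {s3, t2}
  B4 = {t0}
  B5 = {t1}
s0 ∈ B0, t0 ∈ B4 → different blocks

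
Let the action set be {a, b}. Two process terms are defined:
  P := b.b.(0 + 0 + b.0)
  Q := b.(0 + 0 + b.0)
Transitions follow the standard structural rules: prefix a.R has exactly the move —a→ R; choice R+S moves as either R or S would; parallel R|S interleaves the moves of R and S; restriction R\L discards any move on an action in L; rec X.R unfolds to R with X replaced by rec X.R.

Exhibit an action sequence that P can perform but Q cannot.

LTS(P): 4 reachable states
  m0 = b.b.(0 + 0 + b.0) has moves -b-> m1
  m1 = b.(0 + 0 + b.0) has moves -b-> m2
  m2 = 0 + 0 + b.0 has moves -b-> m3
  m3 = 0 has moves stopped
LTS(Q): 3 reachable states
  n0 = b.(0 + 0 + b.0) has moves -b-> n1
  n1 = 0 + 0 + b.0 has moves -b-> n2
  n2 = 0 has moves stopped
Executing bbb from P (initial set {m0}):
  [1] b ⇒ {m1}
  [2] b ⇒ {m2}
  [3] b ⇒ {m3}
  P completes σ.
Executing bbb from Q (initial set {n0}):
  [1] b ⇒ {n1}
  [2] b ⇒ {n2}
  [3] b ⇒ ∅  — Q cannot continue

bbb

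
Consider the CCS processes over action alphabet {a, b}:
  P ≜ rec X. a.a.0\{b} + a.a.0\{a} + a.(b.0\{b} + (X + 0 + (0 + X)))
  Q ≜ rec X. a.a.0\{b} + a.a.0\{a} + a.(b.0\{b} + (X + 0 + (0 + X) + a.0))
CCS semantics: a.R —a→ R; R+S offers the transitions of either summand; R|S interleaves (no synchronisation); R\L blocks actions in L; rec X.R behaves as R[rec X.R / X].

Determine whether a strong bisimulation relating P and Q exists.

NO

LTS(P): 6 reachable states
  m0 = rec X. a.a.0\{b} + a.a.0\{a} + a.(b.0\{b} + (X + 0 + (0 + X))) ⊢ —a→ m1, —a→ m2, —a→ m3
  m1 = a.0\{a} ⊢ —a→ m4
  m2 = a.0\{b} ⊢ —a→ m5
  m3 = b.0\{b} + ((rec X. a.a.0\{b} + a.a.0\{a} + a.(b.0\{b} + (X + 0 + (0 + X)))) + 0 + (0 + (rec X. a.a.0\{b} + a.a.0\{a} + a.(b.0\{b} + (X + 0 + (0 + X)))))) ⊢ —a→ m1, —a→ m2, —a→ m3, —b→ m5
  m4 = 0\{a} ⊢ stopped
  m5 = 0\{b} ⊢ stopped
LTS(Q): 7 reachable states
  n0 = rec X. a.a.0\{b} + a.a.0\{a} + a.(b.0\{b} + (X + 0 + (0 + X) + a.0)) ⊢ —a→ n1, —a→ n2, —a→ n3
  n1 = a.0\{a} ⊢ —a→ n4
  n2 = a.0\{b} ⊢ —a→ n5
  n3 = b.0\{b} + ((rec X. a.a.0\{b} + a.a.0\{a} + a.(b.0\{b} + (X + 0 + (0 + X) + a.0))) + 0 + (0 + (rec X. a.a.0\{b} + a.a.0\{a} + a.(b.0\{b} + (X + 0 + (0 + X) + a.0)))) + a.0) ⊢ —a→ n1, —a→ n2, —a→ n3, —a→ n6, —b→ n5
  n4 = 0\{a} ⊢ stopped
  n5 = 0\{b} ⊢ stopped
  n6 = 0 ⊢ stopped
Coarsest stable partition (strong bisimilarity classes):
  B0 = {m0}
  B1 = {m1, m2, n1, n2}
  B2 = {m4, m5, n4, n5, n6}
  B3 = {m3}
  B4 = {n0}
  B5 = {n3}
m0 ∈ B0, n0 ∈ B4 → different blocks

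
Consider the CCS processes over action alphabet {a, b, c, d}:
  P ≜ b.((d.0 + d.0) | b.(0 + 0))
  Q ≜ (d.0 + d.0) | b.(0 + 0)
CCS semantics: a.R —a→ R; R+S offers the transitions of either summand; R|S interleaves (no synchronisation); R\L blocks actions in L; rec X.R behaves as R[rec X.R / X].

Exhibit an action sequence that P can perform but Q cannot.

bb

P's transition system — 5 states:
  m0 = b.((d.0 + d.0) | b.(0 + 0)) → --b--▸ m1
  m1 = (d.0 + d.0) | b.(0 + 0) → --b--▸ m2, --d--▸ m3
  m2 = (d.0 + d.0) | (0 + 0) → --d--▸ m4
  m3 = 0 | b.(0 + 0) → --b--▸ m4
  m4 = 0 | (0 + 0) → deadlocked
Q's transition system — 4 states:
  n0 = (d.0 + d.0) | b.(0 + 0) → --b--▸ n1, --d--▸ n2
  n1 = (d.0 + d.0) | (0 + 0) → --d--▸ n3
  n2 = 0 | b.(0 + 0) → --b--▸ n3
  n3 = 0 | (0 + 0) → deadlocked
Executing bb from P (initial set {m0}):
  step 1 (b): {m1}
  step 2 (b): {m2}
  P completes σ.
Executing bb from Q (initial set {n0}):
  step 1 (b): {n1}
  step 2 (b): ∅  — Q cannot continue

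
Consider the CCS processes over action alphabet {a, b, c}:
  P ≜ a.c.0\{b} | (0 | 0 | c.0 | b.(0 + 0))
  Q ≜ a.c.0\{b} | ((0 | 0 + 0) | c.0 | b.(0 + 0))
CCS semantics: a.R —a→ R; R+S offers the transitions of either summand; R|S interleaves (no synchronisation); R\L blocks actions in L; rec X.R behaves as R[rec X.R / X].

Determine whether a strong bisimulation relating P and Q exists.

LTS(P): 12 reachable states
  s0 = a.c.0\{b} | (0 | 0 | c.0 | b.(0 + 0)) :: =a=> s1, =b=> s2, =c=> s3
  s1 = c.0\{b} | (0 | 0 | c.0 | b.(0 + 0)) :: =b=> s4, =c=> s5, =c=> s6
  s2 = a.c.0\{b} | (0 | 0 | c.0 | (0 + 0)) :: =a=> s4, =c=> s7
  s3 = a.c.0\{b} | (0 | 0 | 0 | b.(0 + 0)) :: =a=> s6, =b=> s7
  s4 = c.0\{b} | (0 | 0 | c.0 | (0 + 0)) :: =c=> s8, =c=> s9
  s5 = 0\{b} | (0 | 0 | c.0 | b.(0 + 0)) :: =b=> s8, =c=> s10
  s6 = c.0\{b} | (0 | 0 | 0 | b.(0 + 0)) :: =b=> s9, =c=> s10
  s7 = a.c.0\{b} | (0 | 0 | 0 | (0 + 0)) :: =a=> s9
  s8 = 0\{b} | (0 | 0 | c.0 | (0 + 0)) :: =c=> s11
  s9 = c.0\{b} | (0 | 0 | 0 | (0 + 0)) :: =c=> s11
  s10 = 0\{b} | (0 | 0 | 0 | b.(0 + 0)) :: =b=> s11
  s11 = 0\{b} | (0 | 0 | 0 | (0 + 0)) :: ∅
LTS(Q): 12 reachable states
  t0 = a.c.0\{b} | ((0 | 0 + 0) | c.0 | b.(0 + 0)) :: =a=> t1, =b=> t2, =c=> t3
  t1 = c.0\{b} | ((0 | 0 + 0) | c.0 | b.(0 + 0)) :: =b=> t4, =c=> t5, =c=> t6
  t2 = a.c.0\{b} | ((0 | 0 + 0) | c.0 | (0 + 0)) :: =a=> t4, =c=> t7
  t3 = a.c.0\{b} | ((0 | 0 + 0) | 0 | b.(0 + 0)) :: =a=> t6, =b=> t7
  t4 = c.0\{b} | ((0 | 0 + 0) | c.0 | (0 + 0)) :: =c=> t8, =c=> t9
  t5 = 0\{b} | ((0 | 0 + 0) | c.0 | b.(0 + 0)) :: =b=> t8, =c=> t10
  t6 = c.0\{b} | ((0 | 0 + 0) | 0 | b.(0 + 0)) :: =b=> t9, =c=> t10
  t7 = a.c.0\{b} | ((0 | 0 + 0) | 0 | (0 + 0)) :: =a=> t9
  t8 = 0\{b} | ((0 | 0 + 0) | c.0 | (0 + 0)) :: =c=> t11
  t9 = c.0\{b} | ((0 | 0 + 0) | 0 | (0 + 0)) :: =c=> t11
  t10 = 0\{b} | ((0 | 0 + 0) | 0 | b.(0 + 0)) :: =b=> t11
  t11 = 0\{b} | ((0 | 0 + 0) | 0 | (0 + 0)) :: ∅
Bisimilarity quotient blocks:
  B0 = {s0, t0}
  B1 = {s1, t1}
  B2 = {s4, t4}
  B3 = {s8, s9, t8, t9}
  B4 = {s11, t11}
  B5 = {s5, s6, t5, t6}
  B6 = {s10, t10}
  B7 = {s3, t3}
  B8 = {s7, t7}
  B9 = {s2, t2}
s0 ∈ B0, t0 ∈ B0 → same block

YES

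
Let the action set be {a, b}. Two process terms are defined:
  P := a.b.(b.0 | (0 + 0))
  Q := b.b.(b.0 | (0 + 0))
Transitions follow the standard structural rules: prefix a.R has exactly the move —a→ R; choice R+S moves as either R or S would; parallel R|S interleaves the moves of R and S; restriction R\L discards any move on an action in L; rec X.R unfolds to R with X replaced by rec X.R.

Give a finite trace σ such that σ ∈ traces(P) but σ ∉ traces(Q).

a

Reachable graph of P (4 states):
  s0 = a.b.(b.0 | (0 + 0)) ⊢ -a-> s1
  s1 = b.(b.0 | (0 + 0)) ⊢ -b-> s2
  s2 = b.0 | (0 + 0) ⊢ -b-> s3
  s3 = 0 | (0 + 0) ⊢ deadlocked
Reachable graph of Q (4 states):
  t0 = b.b.(b.0 | (0 + 0)) ⊢ -b-> t1
  t1 = b.(b.0 | (0 + 0)) ⊢ -b-> t2
  t2 = b.0 | (0 + 0) ⊢ -b-> t3
  t3 = 0 | (0 + 0) ⊢ deadlocked
Trace ⟨a⟩ through P, begin at {s0}:
  [1] a ⇒ {s1}
  P completes σ.
Trace ⟨a⟩ through Q, begin at {t0}:
  [1] a ⇒ no successor for Q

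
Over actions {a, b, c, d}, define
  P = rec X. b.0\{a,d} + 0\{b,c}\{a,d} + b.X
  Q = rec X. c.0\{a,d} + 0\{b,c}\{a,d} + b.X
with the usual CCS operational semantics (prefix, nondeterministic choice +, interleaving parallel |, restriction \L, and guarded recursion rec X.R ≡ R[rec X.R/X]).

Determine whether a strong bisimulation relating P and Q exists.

P's transition system — 2 states:
  p0 = rec X. b.0\{a,d} + 0\{b,c}\{a,d} + b.X ⊢ --b--▸ p0, --b--▸ p1
  p1 = 0\{a,d} ⊢ deadlocked
Q's transition system — 2 states:
  q0 = rec X. c.0\{a,d} + 0\{b,c}\{a,d} + b.X ⊢ --b--▸ q0, --c--▸ q1
  q1 = 0\{a,d} ⊢ deadlocked
Partition-refinement fixed point:
  B0 = {p0}
  B1 = {p1, q1}
  B2 = {q0}
p0 ∈ B0, q0 ∈ B2 → different blocks

not bisimilar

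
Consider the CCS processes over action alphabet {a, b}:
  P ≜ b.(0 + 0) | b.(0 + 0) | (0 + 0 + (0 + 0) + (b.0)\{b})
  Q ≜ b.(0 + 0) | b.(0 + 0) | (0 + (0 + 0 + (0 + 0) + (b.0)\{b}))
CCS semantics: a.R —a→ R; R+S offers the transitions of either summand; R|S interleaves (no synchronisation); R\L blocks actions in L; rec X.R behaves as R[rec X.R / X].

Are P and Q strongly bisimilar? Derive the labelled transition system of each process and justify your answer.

bisimilar

Reachable graph of P (4 states):
  u0 = b.(0 + 0) | b.(0 + 0) | (0 + 0 + (0 + 0) + (b.0)\{b}) :: =b=> u1, =b=> u2
  u1 = (0 + 0) | b.(0 + 0) | (0 + 0 + (0 + 0) + (b.0)\{b}) :: =b=> u3
  u2 = b.(0 + 0) | (0 + 0) | (0 + 0 + (0 + 0) + (b.0)\{b}) :: =b=> u3
  u3 = (0 + 0) | (0 + 0) | (0 + 0 + (0 + 0) + (b.0)\{b}) :: ·
Reachable graph of Q (4 states):
  v0 = b.(0 + 0) | b.(0 + 0) | (0 + (0 + 0 + (0 + 0) + (b.0)\{b})) :: =b=> v1, =b=> v2
  v1 = (0 + 0) | b.(0 + 0) | (0 + (0 + 0 + (0 + 0) + (b.0)\{b})) :: =b=> v3
  v2 = b.(0 + 0) | (0 + 0) | (0 + (0 + 0 + (0 + 0) + (b.0)\{b})) :: =b=> v3
  v3 = (0 + 0) | (0 + 0) | (0 + (0 + 0 + (0 + 0) + (b.0)\{b})) :: ·
Bisimilarity quotient blocks:
  B0 = {u0, v0}
  B1 = {u1, u2, v1, v2}
  B2 = {u3, v3}
u0 ∈ B0, v0 ∈ B0 → same block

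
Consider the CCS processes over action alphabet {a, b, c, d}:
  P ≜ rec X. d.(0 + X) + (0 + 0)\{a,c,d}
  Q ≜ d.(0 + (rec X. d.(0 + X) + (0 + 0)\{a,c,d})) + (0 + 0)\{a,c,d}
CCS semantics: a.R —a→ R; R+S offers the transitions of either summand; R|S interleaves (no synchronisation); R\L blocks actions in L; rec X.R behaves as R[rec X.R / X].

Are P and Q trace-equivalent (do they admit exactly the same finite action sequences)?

P's transition system — 2 states:
  s0 = rec X. d.(0 + X) + (0 + 0)\{a,c,d} → =d=> s1
  s1 = 0 + (rec X. d.(0 + X) + (0 + 0)\{a,c,d}) → =d=> s1
Q's transition system — 2 states:
  t0 = d.(0 + (rec X. d.(0 + X) + (0 + 0)\{a,c,d})) + (0 + 0)\{a,c,d} → =d=> t1
  t1 = 0 + (rec X. d.(0 + X) + (0 + 0)\{a,c,d}) → =d=> t1
Bisimilarity quotient blocks:
  B0 = {s0, s1, t0, t1}
s0 ∈ B0, t0 ∈ B0 → same block
Bisimilar ⇒ trace-equivalent.

YES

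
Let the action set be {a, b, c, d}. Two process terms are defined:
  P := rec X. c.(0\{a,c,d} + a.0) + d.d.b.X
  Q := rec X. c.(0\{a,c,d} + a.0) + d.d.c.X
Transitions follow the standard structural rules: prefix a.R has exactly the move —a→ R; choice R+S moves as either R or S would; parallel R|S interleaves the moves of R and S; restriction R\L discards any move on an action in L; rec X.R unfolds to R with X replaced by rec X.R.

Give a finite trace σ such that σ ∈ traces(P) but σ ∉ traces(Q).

Reachable graph of P (5 states):
  u0 = rec X. c.(0\{a,c,d} + a.0) + d.d.b.X has moves —c→ u1, —d→ u2
  u1 = 0\{a,c,d} + a.0 has moves —a→ u3
  u2 = d.b.(rec X. c.(0\{a,c,d} + a.0) + d.d.b.X) has moves —d→ u4
  u3 = 0 has moves (no moves)
  u4 = b.(rec X. c.(0\{a,c,d} + a.0) + d.d.b.X) has moves —b→ u0
Reachable graph of Q (5 states):
  v0 = rec X. c.(0\{a,c,d} + a.0) + d.d.c.X has moves —c→ v1, —d→ v2
  v1 = 0\{a,c,d} + a.0 has moves —a→ v3
  v2 = d.c.(rec X. c.(0\{a,c,d} + a.0) + d.d.c.X) has moves —d→ v4
  v3 = 0 has moves (no moves)
  v4 = c.(rec X. c.(0\{a,c,d} + a.0) + d.d.c.X) has moves —c→ v0
Run σ = ⟨ddb⟩ on P: start {u0}
  after d @ step 1: {u2}
  after d @ step 2: {u4}
  after b @ step 3: {u0}
  P completes σ.
Run σ = ⟨ddb⟩ on Q: start {v0}
  after d @ step 1: {v2}
  after d @ step 2: {v4}
  after b @ step 3: ∅  — Q cannot continue

ddb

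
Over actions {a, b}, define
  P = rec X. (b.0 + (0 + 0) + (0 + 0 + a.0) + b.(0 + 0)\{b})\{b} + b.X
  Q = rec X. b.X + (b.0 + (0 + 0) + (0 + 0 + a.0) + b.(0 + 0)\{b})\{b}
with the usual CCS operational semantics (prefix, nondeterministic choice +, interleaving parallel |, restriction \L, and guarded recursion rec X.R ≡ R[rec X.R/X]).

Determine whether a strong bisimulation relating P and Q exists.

LTS(P): 2 reachable states
  p0 = rec X. (b.0 + (0 + 0) + (0 + 0 + a.0) + b.(0 + 0)\{b})\{b} + b.X :: --a--▸ p1, --b--▸ p0
  p1 = 0\{b} :: (no moves)
LTS(Q): 2 reachable states
  q0 = rec X. b.X + (b.0 + (0 + 0) + (0 + 0 + a.0) + b.(0 + 0)\{b})\{b} :: --a--▸ q1, --b--▸ q0
  q1 = 0\{b} :: (no moves)
Bisimilarity quotient blocks:
  B0 = {p0, q0}
  B1 = {p1, q1}
p0 ∈ B0, q0 ∈ B0 → same block

P ~ Q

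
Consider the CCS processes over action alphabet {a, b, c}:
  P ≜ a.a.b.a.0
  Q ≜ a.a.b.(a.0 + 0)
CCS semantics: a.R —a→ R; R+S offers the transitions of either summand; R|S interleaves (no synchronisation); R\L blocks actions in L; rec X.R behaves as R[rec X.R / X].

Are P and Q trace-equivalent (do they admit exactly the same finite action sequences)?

traces(P) = traces(Q)

P's transition system — 5 states:
  s0 = a.a.b.a.0 has moves ··a··> s1
  s1 = a.b.a.0 has moves ··a··> s2
  s2 = b.a.0 has moves ··b··> s3
  s3 = a.0 has moves ··a··> s4
  s4 = 0 has moves deadlocked
Q's transition system — 5 states:
  t0 = a.a.b.(a.0 + 0) has moves ··a··> t1
  t1 = a.b.(a.0 + 0) has moves ··a··> t2
  t2 = b.(a.0 + 0) has moves ··b··> t3
  t3 = a.0 + 0 has moves ··a··> t4
  t4 = 0 has moves deadlocked
Coarsest stable partition (strong bisimilarity classes):
  B0 = {s0, t0}
  B1 = {s1, t1}
  B2 = {s2, t2}
  B3 = {s3, t3}
  B4 = {s4, t4}
s0 ∈ B0, t0 ∈ B0 → same block
Bisimilar ⇒ trace-equivalent.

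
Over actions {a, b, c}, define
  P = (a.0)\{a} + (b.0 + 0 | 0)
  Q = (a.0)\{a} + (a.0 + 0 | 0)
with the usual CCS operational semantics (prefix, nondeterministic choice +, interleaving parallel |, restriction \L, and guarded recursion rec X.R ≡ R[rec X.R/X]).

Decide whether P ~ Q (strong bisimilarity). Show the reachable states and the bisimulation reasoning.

Reachable graph of P (2 states):
  u0 = (a.0)\{a} + (b.0 + 0 | 0) ⊢ —b→ u1
  u1 = 0 ⊢ deadlocked
Reachable graph of Q (2 states):
  v0 = (a.0)\{a} + (a.0 + 0 | 0) ⊢ —a→ v1
  v1 = 0 ⊢ deadlocked
Partition-refinement fixed point:
  B0 = {u0}
  B1 = {u1, v1}
  B2 = {v0}
u0 ∈ B0, v0 ∈ B2 → different blocks

not bisimilar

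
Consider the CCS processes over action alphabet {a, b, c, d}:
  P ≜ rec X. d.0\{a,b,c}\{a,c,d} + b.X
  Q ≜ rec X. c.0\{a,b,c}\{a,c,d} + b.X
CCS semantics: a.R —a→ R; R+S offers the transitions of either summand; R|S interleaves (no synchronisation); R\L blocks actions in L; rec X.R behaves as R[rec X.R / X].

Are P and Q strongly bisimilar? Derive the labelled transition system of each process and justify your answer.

not bisimilar

P's transition system — 2 states:
  p0 = rec X. d.0\{a,b,c}\{a,c,d} + b.X has moves =b=> p0, =d=> p1
  p1 = 0\{a,b,c}\{a,c,d} has moves ∅
Q's transition system — 2 states:
  q0 = rec X. c.0\{a,b,c}\{a,c,d} + b.X has moves =b=> q0, =c=> q1
  q1 = 0\{a,b,c}\{a,c,d} has moves ∅
Partition-refinement fixed point:
  B0 = {p0}
  B1 = {p1, q1}
  B2 = {q0}
p0 ∈ B0, q0 ∈ B2 → different blocks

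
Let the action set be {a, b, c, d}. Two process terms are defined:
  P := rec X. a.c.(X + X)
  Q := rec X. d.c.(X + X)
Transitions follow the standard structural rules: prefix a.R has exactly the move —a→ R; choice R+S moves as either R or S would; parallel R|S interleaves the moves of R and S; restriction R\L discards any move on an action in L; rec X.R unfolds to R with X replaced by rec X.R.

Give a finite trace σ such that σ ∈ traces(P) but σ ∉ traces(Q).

a

P's transition system — 3 states:
  s0 = rec X. a.c.(X + X) has moves —a→ s1
  s1 = c.((rec X. a.c.(X + X)) + (rec X. a.c.(X + X))) has moves —c→ s2
  s2 = (rec X. a.c.(X + X)) + (rec X. a.c.(X + X)) has moves —a→ s1
Q's transition system — 3 states:
  t0 = rec X. d.c.(X + X) has moves —d→ t1
  t1 = c.((rec X. d.c.(X + X)) + (rec X. d.c.(X + X))) has moves —c→ t2
  t2 = (rec X. d.c.(X + X)) + (rec X. d.c.(X + X)) has moves —d→ t1
Run σ = ⟨a⟩ on P: start {s0}
  [1] a ⇒ {s1}
  P completes σ.
Run σ = ⟨a⟩ on Q: start {t0}
  [1] a ⇒ ∅ (Q stuck)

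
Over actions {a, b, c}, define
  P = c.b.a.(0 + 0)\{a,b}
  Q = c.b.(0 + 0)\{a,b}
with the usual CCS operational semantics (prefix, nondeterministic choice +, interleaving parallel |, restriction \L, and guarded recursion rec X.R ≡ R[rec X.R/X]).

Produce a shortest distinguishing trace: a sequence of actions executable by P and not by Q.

cba

P's transition system — 4 states:
  m0 = c.b.a.(0 + 0)\{a,b} :: =c=> m1
  m1 = b.a.(0 + 0)\{a,b} :: =b=> m2
  m2 = a.(0 + 0)\{a,b} :: =a=> m3
  m3 = (0 + 0)\{a,b} :: (no moves)
Q's transition system — 3 states:
  n0 = c.b.(0 + 0)\{a,b} :: =c=> n1
  n1 = b.(0 + 0)\{a,b} :: =b=> n2
  n2 = (0 + 0)\{a,b} :: (no moves)
Executing cba from P (initial set {m0}):
  after c @ step 1: {m1}
  after b @ step 2: {m2}
  after a @ step 3: {m3}
  P completes σ.
Executing cba from Q (initial set {n0}):
  after c @ step 1: {n1}
  after b @ step 2: {n2}
  after a @ step 3: ∅  — Q cannot continue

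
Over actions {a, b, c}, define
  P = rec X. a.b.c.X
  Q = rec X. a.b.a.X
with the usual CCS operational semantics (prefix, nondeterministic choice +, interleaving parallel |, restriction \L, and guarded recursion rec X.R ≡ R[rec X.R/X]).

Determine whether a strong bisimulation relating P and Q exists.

Reachable graph of P (3 states):
  m0 = rec X. a.b.c.X | ··a··> m1
  m1 = b.c.(rec X. a.b.c.X) | ··b··> m2
  m2 = c.(rec X. a.b.c.X) | ··c··> m0
Reachable graph of Q (3 states):
  n0 = rec X. a.b.a.X | ··a··> n1
  n1 = b.a.(rec X. a.b.a.X) | ··b··> n2
  n2 = a.(rec X. a.b.a.X) | ··a··> n0
Partition-refinement fixed point:
  B0 = {m0}
  B1 = {m1}
  B2 = {m2}
  B3 = {n0}
  B4 = {n1}
  B5 = {n2}
m0 ∈ B0, n0 ∈ B3 → different blocks

not bisimilar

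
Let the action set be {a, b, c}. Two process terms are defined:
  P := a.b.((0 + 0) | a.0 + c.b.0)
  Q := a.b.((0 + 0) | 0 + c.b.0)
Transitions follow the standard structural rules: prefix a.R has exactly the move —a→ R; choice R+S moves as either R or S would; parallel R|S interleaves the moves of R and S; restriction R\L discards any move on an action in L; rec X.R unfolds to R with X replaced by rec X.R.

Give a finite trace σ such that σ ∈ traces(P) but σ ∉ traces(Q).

aba

LTS(P): 6 reachable states
  p0 = a.b.((0 + 0) | a.0 + c.b.0) | =a=> p1
  p1 = b.((0 + 0) | a.0 + c.b.0) | =b=> p2
  p2 = (0 + 0) | a.0 + c.b.0 | =a=> p3, =c=> p4
  p3 = (0 + 0) | 0 | ·
  p4 = b.0 | =b=> p5
  p5 = 0 | ·
LTS(Q): 5 reachable states
  q0 = a.b.((0 + 0) | 0 + c.b.0) | =a=> q1
  q1 = b.((0 + 0) | 0 + c.b.0) | =b=> q2
  q2 = (0 + 0) | 0 + c.b.0 | =c=> q3
  q3 = b.0 | =b=> q4
  q4 = 0 | ·
Executing aba from P (initial set {p0}):
  after a @ step 1: {p1}
  after b @ step 2: {p2}
  after a @ step 3: {p3}
  ✓ P
Executing aba from Q (initial set {q0}):
  after a @ step 1: {q1}
  after b @ step 2: {q2}
  after a @ step 3: ∅  — Q cannot continue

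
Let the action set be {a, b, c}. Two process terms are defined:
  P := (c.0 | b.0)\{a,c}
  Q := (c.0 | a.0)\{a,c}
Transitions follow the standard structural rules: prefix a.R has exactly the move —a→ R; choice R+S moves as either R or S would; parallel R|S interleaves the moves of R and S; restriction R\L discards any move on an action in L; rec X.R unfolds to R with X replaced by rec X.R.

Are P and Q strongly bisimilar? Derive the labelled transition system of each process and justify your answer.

not bisimilar

P's transition system — 2 states:
  u0 = (c.0 | b.0)\{a,c} ⊢ --b--▸ u1
  u1 = (c.0 | 0)\{a,c} ⊢ ∅
Q's transition system — 1 states:
  v0 = (c.0 | a.0)\{a,c} ⊢ ∅
Bisimilarity quotient blocks:
  B0 = {u0}
  B1 = {u1, v0}
u0 ∈ B0, v0 ∈ B1 → different blocks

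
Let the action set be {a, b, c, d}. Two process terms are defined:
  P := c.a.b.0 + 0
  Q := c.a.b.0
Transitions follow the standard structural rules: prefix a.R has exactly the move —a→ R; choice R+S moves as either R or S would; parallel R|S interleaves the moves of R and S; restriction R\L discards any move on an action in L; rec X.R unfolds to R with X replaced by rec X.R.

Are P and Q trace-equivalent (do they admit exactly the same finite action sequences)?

trace-equivalent

Reachable graph of P (4 states):
  m0 = c.a.b.0 + 0 :: --c--▸ m1
  m1 = a.b.0 :: --a--▸ m2
  m2 = b.0 :: --b--▸ m3
  m3 = 0 :: stopped
Reachable graph of Q (4 states):
  n0 = c.a.b.0 :: --c--▸ n1
  n1 = a.b.0 :: --a--▸ n2
  n2 = b.0 :: --b--▸ n3
  n3 = 0 :: stopped
Bisimilarity quotient blocks:
  B0 = {m0, n0}
  B1 = {m1, n1}
  B2 = {m2, n2}
  B3 = {m3, n3}
m0 ∈ B0, n0 ∈ B0 → same block
Bisimilar ⇒ trace-equivalent.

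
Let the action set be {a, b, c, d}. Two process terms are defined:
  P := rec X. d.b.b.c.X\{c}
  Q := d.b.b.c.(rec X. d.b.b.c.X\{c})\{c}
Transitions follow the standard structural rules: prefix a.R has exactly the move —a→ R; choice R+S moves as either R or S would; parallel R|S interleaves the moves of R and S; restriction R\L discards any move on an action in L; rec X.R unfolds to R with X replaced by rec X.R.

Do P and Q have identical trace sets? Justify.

YES

Reachable graph of P (8 states):
  m0 = rec X. d.b.b.c.X\{c} ⊢ =d=> m1
  m1 = b.b.c.(rec X. d.b.b.c.X\{c})\{c} ⊢ =b=> m2
  m2 = b.c.(rec X. d.b.b.c.X\{c})\{c} ⊢ =b=> m3
  m3 = c.(rec X. d.b.b.c.X\{c})\{c} ⊢ =c=> m4
  m4 = (rec X. d.b.b.c.X\{c})\{c} ⊢ =d=> m5
  m5 = (b.b.c.(rec X. d.b.b.c.X\{c})\{c})\{c} ⊢ =b=> m6
  m6 = (b.c.(rec X. d.b.b.c.X\{c})\{c})\{c} ⊢ =b=> m7
  m7 = (c.(rec X. d.b.b.c.X\{c})\{c})\{c} ⊢ stopped
Reachable graph of Q (8 states):
  n0 = d.b.b.c.(rec X. d.b.b.c.X\{c})\{c} ⊢ =d=> n1
  n1 = b.b.c.(rec X. d.b.b.c.X\{c})\{c} ⊢ =b=> n2
  n2 = b.c.(rec X. d.b.b.c.X\{c})\{c} ⊢ =b=> n3
  n3 = c.(rec X. d.b.b.c.X\{c})\{c} ⊢ =c=> n4
  n4 = (rec X. d.b.b.c.X\{c})\{c} ⊢ =d=> n5
  n5 = (b.b.c.(rec X. d.b.b.c.X\{c})\{c})\{c} ⊢ =b=> n6
  n6 = (b.c.(rec X. d.b.b.c.X\{c})\{c})\{c} ⊢ =b=> n7
  n7 = (c.(rec X. d.b.b.c.X\{c})\{c})\{c} ⊢ stopped
Coarsest stable partition (strong bisimilarity classes):
  B0 = {m0, n0}
  B1 = {m1, n1}
  B2 = {m2, n2}
  B3 = {m3, n3}
  B4 = {m4, n4}
  B5 = {m5, n5}
  B6 = {m6, n6}
  B7 = {m7, n7}
m0 ∈ B0, n0 ∈ B0 → same block
Bisimilar ⇒ trace-equivalent.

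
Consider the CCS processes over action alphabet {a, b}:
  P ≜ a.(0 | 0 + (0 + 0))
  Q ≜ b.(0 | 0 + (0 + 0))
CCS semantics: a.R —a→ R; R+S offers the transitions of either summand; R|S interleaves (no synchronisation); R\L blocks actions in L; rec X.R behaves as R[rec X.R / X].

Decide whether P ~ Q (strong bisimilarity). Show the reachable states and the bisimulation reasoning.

P's transition system — 2 states:
  u0 = a.(0 | 0 + (0 + 0)) has moves -a-> u1
  u1 = 0 | 0 + (0 + 0) has moves ∅
Q's transition system — 2 states:
  v0 = b.(0 | 0 + (0 + 0)) has moves -b-> v1
  v1 = 0 | 0 + (0 + 0) has moves ∅
Coarsest stable partition (strong bisimilarity classes):
  B0 = {u0}
  B1 = {u1, v1}
  B2 = {v0}
u0 ∈ B0, v0 ∈ B2 → different blocks

not bisimilar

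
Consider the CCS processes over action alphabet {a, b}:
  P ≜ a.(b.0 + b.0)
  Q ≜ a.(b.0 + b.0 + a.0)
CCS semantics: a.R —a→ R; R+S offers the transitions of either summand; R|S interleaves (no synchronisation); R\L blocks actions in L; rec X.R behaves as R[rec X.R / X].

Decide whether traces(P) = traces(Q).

NO — witness ⟨aa⟩

LTS(P): 3 reachable states
  s0 = a.(b.0 + b.0) has moves =a=> s1
  s1 = b.0 + b.0 has moves =b=> s2
  s2 = 0 has moves (no moves)
LTS(Q): 3 reachable states
  t0 = a.(b.0 + b.0 + a.0) has moves =a=> t1
  t1 = b.0 + b.0 + a.0 has moves =a=> t2, =b=> t2
  t2 = 0 has moves (no moves)
Executing aa from Q (initial set {t0}):
  after a @ step 1: {t1}
  after a @ step 2: {t2}
  Q completes σ.
Executing aa from P (initial set {s0}):
  after a @ step 1: {s1}
  after a @ step 2: ∅ (P stuck)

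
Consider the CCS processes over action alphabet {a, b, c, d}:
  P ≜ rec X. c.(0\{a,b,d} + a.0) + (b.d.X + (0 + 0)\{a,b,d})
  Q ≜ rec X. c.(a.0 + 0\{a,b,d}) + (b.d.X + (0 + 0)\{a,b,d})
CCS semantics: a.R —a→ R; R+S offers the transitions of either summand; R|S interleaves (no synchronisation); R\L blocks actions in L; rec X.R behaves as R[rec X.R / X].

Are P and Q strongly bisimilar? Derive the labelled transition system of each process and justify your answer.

LTS(P): 4 reachable states
  s0 = rec X. c.(0\{a,b,d} + a.0) + (b.d.X + (0 + 0)\{a,b,d}) | -b-> s1, -c-> s2
  s1 = d.(rec X. c.(0\{a,b,d} + a.0) + (b.d.X + (0 + 0)\{a,b,d})) | -d-> s0
  s2 = 0\{a,b,d} + a.0 | -a-> s3
  s3 = 0 | ·
LTS(Q): 4 reachable states
  t0 = rec X. c.(a.0 + 0\{a,b,d}) + (b.d.X + (0 + 0)\{a,b,d}) | -b-> t1, -c-> t2
  t1 = d.(rec X. c.(a.0 + 0\{a,b,d}) + (b.d.X + (0 + 0)\{a,b,d})) | -d-> t0
  t2 = a.0 + 0\{a,b,d} | -a-> t3
  t3 = 0 | ·
Coarsest stable partition (strong bisimilarity classes):
  B0 = {s0, t0}
  B1 = {s2, t2}
  B2 = {s3, t3}
  B3 = {s1, t1}
s0 ∈ B0, t0 ∈ B0 → same block

bisimilar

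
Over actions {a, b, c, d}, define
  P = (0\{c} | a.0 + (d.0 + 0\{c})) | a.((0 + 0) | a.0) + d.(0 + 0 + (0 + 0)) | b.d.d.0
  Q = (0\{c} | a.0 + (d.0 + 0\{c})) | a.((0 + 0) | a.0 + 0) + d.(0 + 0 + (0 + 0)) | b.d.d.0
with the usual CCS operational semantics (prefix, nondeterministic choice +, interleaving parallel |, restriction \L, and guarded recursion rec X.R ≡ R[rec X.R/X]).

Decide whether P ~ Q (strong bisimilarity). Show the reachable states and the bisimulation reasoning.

YES

LTS(P): 16 reachable states
  p0 = (0\{c} | a.0 + (d.0 + 0\{c})) | a.((0 + 0) | a.0) + d.(0 + 0 + (0 + 0)) | b.d.d.0 :: —a→ p1, —a→ p2, —b→ p3, —d→ p4, —d→ p5
  p1 = (0\{c} | a.0 + (d.0 + 0\{c})) | ((0 + 0) | a.0) :: —a→ p6, —a→ p7, —d→ p8
  p2 = 0\{c} | 0 | a.((0 + 0) | a.0) :: —a→ p7
  p3 = d.(0 + 0 + (0 + 0)) | d.d.0 :: —d→ p10, —d→ p9
  p4 = (0 + 0 + (0 + 0)) | b.d.d.0 :: —b→ p9
  p5 = 0 | a.((0 + 0) | a.0) :: —a→ p8
  p6 = (0\{c} | a.0 + (d.0 + 0\{c})) | ((0 + 0) | 0) :: —a→ p11, —d→ p12
  p7 = 0\{c} | 0 | ((0 + 0) | a.0) :: —a→ p11
  p8 = 0 | ((0 + 0) | a.0) :: —a→ p12
  p9 = (0 + 0 + (0 + 0)) | d.d.0 :: —d→ p13
  p10 = d.(0 + 0 + (0 + 0)) | d.0 :: —d→ p13, —d→ p14
  p11 = 0\{c} | 0 | ((0 + 0) | 0) :: ∅
  p12 = 0 | ((0 + 0) | 0) :: ∅
  p13 = (0 + 0 + (0 + 0)) | d.0 :: —d→ p15
  p14 = d.(0 + 0 + (0 + 0)) | 0 :: —d→ p15
  p15 = (0 + 0 + (0 + 0)) | 0 :: ∅
LTS(Q): 16 reachable states
  q0 = (0\{c} | a.0 + (d.0 + 0\{c})) | a.((0 + 0) | a.0 + 0) + d.(0 + 0 + (0 + 0)) | b.d.d.0 :: —a→ q1, —a→ q2, —b→ q3, —d→ q4, —d→ q5
  q1 = (0\{c} | a.0 + (d.0 + 0\{c})) | ((0 + 0) | a.0 + 0) :: —a→ q6, —a→ q7, —d→ q8
  q2 = 0\{c} | 0 | a.((0 + 0) | a.0 + 0) :: —a→ q7
  q3 = d.(0 + 0 + (0 + 0)) | d.d.0 :: —d→ q10, —d→ q9
  q4 = (0 + 0 + (0 + 0)) | b.d.d.0 :: —b→ q9
  q5 = 0 | a.((0 + 0) | a.0 + 0) :: —a→ q8
  q6 = (0\{c} | a.0 + (d.0 + 0\{c})) | ((0 + 0) | 0) :: —a→ q11, —d→ q12
  q7 = 0\{c} | 0 | ((0 + 0) | a.0 + 0) :: —a→ q11
  q8 = 0 | ((0 + 0) | a.0 + 0) :: —a→ q12
  q9 = (0 + 0 + (0 + 0)) | d.d.0 :: —d→ q13
  q10 = d.(0 + 0 + (0 + 0)) | d.0 :: —d→ q13, —d→ q14
  q11 = 0\{c} | 0 | ((0 + 0) | 0) :: ∅
  q12 = 0 | ((0 + 0) | 0) :: ∅
  q13 = (0 + 0 + (0 + 0)) | d.0 :: —d→ q15
  q14 = d.(0 + 0 + (0 + 0)) | 0 :: —d→ q15
  q15 = (0 + 0 + (0 + 0)) | 0 :: ∅
Coarsest stable partition (strong bisimilarity classes):
  B0 = {p0, q0}
  B1 = {p2, p5, q2, q5}
  B2 = {p7, p8, q7, q8}
  B3 = {p11, p12, p15, q11, q12, q15}
  B4 = {p3, q3}
  B5 = {p10, p9, q10, q9}
  B6 = {p13, p14, q13, q14}
  B7 = {p4, q4}
  B8 = {p1, q1}
  B9 = {p6, q6}
p0 ∈ B0, q0 ∈ B0 → same block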